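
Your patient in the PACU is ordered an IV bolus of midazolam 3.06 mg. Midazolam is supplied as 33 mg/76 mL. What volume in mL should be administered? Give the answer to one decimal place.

Concentration = 33 mg ÷ 76 mL = 0.4342105 mg/mL
Volume = 3.06 mg ÷ 0.4342105 mg/mL = 7.047273 mL

7.0 mL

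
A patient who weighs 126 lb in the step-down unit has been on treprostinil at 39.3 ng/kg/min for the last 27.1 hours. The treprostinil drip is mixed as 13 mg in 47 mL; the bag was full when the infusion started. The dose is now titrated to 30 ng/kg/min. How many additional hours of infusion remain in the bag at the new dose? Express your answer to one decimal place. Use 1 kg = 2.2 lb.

Initial rate:
Weight = 126 lb ÷ 2.2 lb/kg = 57.27273 kg
Dose = 39.3 ng/kg/min × 57.27273 kg = 2250.818 ng/min
2250.818 ng/min × 60 min/hr = 135049.1 ng/hr
Concentration = 13 mg ÷ 47 mL = 0.2765957 mg/mL = 276595.7 ng/mL
Rate = 135049.1 ng/hr ÷ 276595.7 ng/mL = 0.4882544 mL/hr
Volume infused so far = 0.4882544 mL/hr × 27.1 hr = 13.23169 mL
Volume remaining = 47 − 13.23169 = 33.76831 mL
New rate:
Dose = 30 ng/kg/min × 57.27273 kg = 1718.182 ng/min
1718.182 ng/min × 60 min/hr = 103090.9 ng/hr
Rate = 103090.9 ng/hr ÷ 276595.7 ng/mL = 0.3727133 mL/hr
Time remaining = 33.76831 mL ÷ 0.3727133 mL/hr = 90.60129 hr

90.6 hours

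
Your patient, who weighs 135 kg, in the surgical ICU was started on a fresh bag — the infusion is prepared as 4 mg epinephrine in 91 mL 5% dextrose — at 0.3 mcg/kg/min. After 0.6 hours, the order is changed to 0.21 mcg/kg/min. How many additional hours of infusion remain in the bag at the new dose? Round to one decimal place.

1.5 hours

Initial rate:
Dose = 0.3 mcg/kg/min × 135 kg = 40.5 mcg/min
40.5 mcg/min × 60 min/hr = 2430 mcg/hr
Concentration = 4 mg ÷ 91 mL = 0.04395604 mg/mL = 43.95604 mcg/mL
Rate = 2430 mcg/hr ÷ 43.95604 mcg/mL = 55.2825 mL/hr
Volume infused so far = 55.2825 mL/hr × 0.6 hr = 33.1695 mL
Volume remaining = 91 − 33.1695 = 57.8305 mL
New rate:
Dose = 0.21 mcg/kg/min × 135 kg = 28.35 mcg/min
28.35 mcg/min × 60 min/hr = 1701 mcg/hr
Rate = 1701 mcg/hr ÷ 43.95604 mcg/mL = 38.69775 mL/hr
Time remaining = 57.8305 mL ÷ 38.69775 mL/hr = 1.494415 hr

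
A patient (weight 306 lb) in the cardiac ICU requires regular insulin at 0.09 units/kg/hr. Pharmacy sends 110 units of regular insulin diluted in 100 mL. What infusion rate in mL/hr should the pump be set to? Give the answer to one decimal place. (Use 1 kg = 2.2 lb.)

11.4 mL/hr

Weight = 306 lb ÷ 2.2 lb/kg = 139.0909 kg
Dose = 0.09 units/kg/hr × 139.0909 kg = 12.51818 units/hr
Concentration = 110 units ÷ 100 mL = 1.1 units/mL
Rate = 12.51818 units/hr ÷ 1.1 units/mL = 11.38017 mL/hr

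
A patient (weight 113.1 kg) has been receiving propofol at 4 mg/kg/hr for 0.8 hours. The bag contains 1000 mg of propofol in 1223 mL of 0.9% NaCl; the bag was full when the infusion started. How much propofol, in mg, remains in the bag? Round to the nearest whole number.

Dose = 4 mg/kg/hr × 113.1 kg = 452.4 mg/hr
Concentration = 1000 mg ÷ 1223 mL = 0.8176615 mg/mL
Rate = 452.4 mg/hr ÷ 0.8176615 mg/mL = 553.2852 mL/hr
Volume infused = 553.2852 mL/hr × 0.8 hr = 442.6282 mL
Volume remaining = 1223 − 442.6282 = 780.3718 mL
Drug remaining = 780.3718 mL × 0.8176615 mg/mL = 638.08 mg

638 mg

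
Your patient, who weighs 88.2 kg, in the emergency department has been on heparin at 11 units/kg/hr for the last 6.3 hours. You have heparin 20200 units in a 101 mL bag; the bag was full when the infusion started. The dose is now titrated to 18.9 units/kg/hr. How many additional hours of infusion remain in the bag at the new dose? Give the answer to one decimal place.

8.5 hours

Initial rate:
Dose = 11 units/kg/hr × 88.2 kg = 970.2 units/hr
Concentration = 20200 units ÷ 101 mL = 200 units/mL
Rate = 970.2 units/hr ÷ 200 units/mL = 4.851 mL/hr
Volume infused so far = 4.851 mL/hr × 6.3 hr = 30.5613 mL
Volume remaining = 101 − 30.5613 = 70.4387 mL
New rate:
Dose = 18.9 units/kg/hr × 88.2 kg = 1666.98 units/hr
Rate = 1666.98 units/hr ÷ 200 units/mL = 8.3349 mL/hr
Time remaining = 70.4387 mL ÷ 8.3349 mL/hr = 8.451055 hr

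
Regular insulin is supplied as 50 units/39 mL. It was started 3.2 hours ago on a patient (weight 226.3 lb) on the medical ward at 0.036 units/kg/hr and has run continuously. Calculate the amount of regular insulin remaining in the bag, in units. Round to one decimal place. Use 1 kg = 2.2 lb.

Weight = 226.3 lb ÷ 2.2 lb/kg = 102.8636 kg
Dose = 0.036 units/kg/hr × 102.8636 kg = 3.703091 units/hr
Concentration = 50 units ÷ 39 mL = 1.282051 units/mL
Rate = 3.703091 units/hr ÷ 1.282051 units/mL = 2.888411 mL/hr
Volume infused = 2.888411 mL/hr × 3.2 hr = 9.242915 mL
Volume remaining = 39 − 9.242915 = 29.75709 mL
Drug remaining = 29.75709 mL × 1.282051 units/mL = 38.15011 units

38.2 units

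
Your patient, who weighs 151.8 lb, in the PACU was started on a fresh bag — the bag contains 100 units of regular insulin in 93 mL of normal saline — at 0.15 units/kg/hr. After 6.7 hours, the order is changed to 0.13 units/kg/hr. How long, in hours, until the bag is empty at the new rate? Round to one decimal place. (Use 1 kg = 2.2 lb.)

3.4 hours

Initial rate:
Weight = 151.8 lb ÷ 2.2 lb/kg = 69 kg
Dose = 0.15 units/kg/hr × 69 kg = 10.35 units/hr
Concentration = 100 units ÷ 93 mL = 1.075269 units/mL
Rate = 10.35 units/hr ÷ 1.075269 units/mL = 9.6255 mL/hr
Volume infused so far = 9.6255 mL/hr × 6.7 hr = 64.49085 mL
Volume remaining = 93 − 64.49085 = 28.50915 mL
New rate:
Dose = 0.13 units/kg/hr × 69 kg = 8.97 units/hr
Rate = 8.97 units/hr ÷ 1.075269 units/mL = 8.3421 mL/hr
Time remaining = 28.50915 mL ÷ 8.3421 mL/hr = 3.417503 hr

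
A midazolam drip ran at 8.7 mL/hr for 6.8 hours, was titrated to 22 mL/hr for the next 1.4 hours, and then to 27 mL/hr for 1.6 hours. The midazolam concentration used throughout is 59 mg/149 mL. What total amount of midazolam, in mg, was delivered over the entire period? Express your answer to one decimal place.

52.7 mg

Concentration = 59 mg ÷ 149 mL = 0.3959732 mg/mL
Stage 1: 8.7 mL/hr × 6.8 hr = 59.16 mL → 59.16 mL × 0.3959732 mg/mL = 23.42577 mg
Stage 2: 22 mL/hr × 1.4 hr = 30.8 mL → 30.8 mL × 0.3959732 mg/mL = 12.19597 mg
Stage 3: 27 mL/hr × 1.6 hr = 43.2 mL → 43.2 mL × 0.3959732 mg/mL = 17.10604 mg
Total = 23.42577 + 12.19597 + 17.10604 = 52.72779 mg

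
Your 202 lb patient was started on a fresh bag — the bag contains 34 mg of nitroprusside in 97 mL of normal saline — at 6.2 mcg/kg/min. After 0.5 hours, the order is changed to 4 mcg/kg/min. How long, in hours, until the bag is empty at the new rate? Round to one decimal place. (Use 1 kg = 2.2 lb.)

0.8 hours

Initial rate:
Weight = 202 lb ÷ 2.2 lb/kg = 91.81818 kg
Dose = 6.2 mcg/kg/min × 91.81818 kg = 569.2727 mcg/min
569.2727 mcg/min × 60 min/hr = 34156.36 mcg/hr
Concentration = 34 mg ÷ 97 mL = 0.3505155 mg/mL = 350.5155 mcg/mL
Rate = 34156.36 mcg/hr ÷ 350.5155 mcg/mL = 97.4461 mL/hr
Volume infused so far = 97.4461 mL/hr × 0.5 hr = 48.72305 mL
Volume remaining = 97 − 48.72305 = 48.27695 mL
New rate:
Dose = 4 mcg/kg/min × 91.81818 kg = 367.2727 mcg/min
367.2727 mcg/min × 60 min/hr = 22036.36 mcg/hr
Rate = 22036.36 mcg/hr ÷ 350.5155 mcg/mL = 62.86845 mL/hr
Time remaining = 48.27695 mL ÷ 62.86845 mL/hr = 0.7679043 hr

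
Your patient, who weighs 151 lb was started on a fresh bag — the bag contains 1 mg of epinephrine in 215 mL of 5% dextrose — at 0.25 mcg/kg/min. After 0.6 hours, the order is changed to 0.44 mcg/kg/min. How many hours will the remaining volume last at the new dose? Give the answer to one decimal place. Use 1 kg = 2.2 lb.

Initial rate:
Weight = 151 lb ÷ 2.2 lb/kg = 68.63636 kg
Dose = 0.25 mcg/kg/min × 68.63636 kg = 17.15909 mcg/min
17.15909 mcg/min × 60 min/hr = 1029.545 mcg/hr
Concentration = 1 mg ÷ 215 mL = 0.004651163 mg/mL = 4.651163 mcg/mL
Rate = 1029.545 mcg/hr ÷ 4.651163 mcg/mL = 221.3523 mL/hr
Volume infused so far = 221.3523 mL/hr × 0.6 hr = 132.8114 mL
Volume remaining = 215 − 132.8114 = 82.18864 mL
New rate:
Dose = 0.44 mcg/kg/min × 68.63636 kg = 30.2 mcg/min
30.2 mcg/min × 60 min/hr = 1812 mcg/hr
Rate = 1812 mcg/hr ÷ 4.651163 mcg/mL = 389.58 mL/hr
Time remaining = 82.18864 mL ÷ 389.58 mL/hr = 0.2109673 hr

0.2 hours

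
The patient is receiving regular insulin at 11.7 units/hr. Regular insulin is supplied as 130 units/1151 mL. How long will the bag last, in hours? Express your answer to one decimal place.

Concentration = 130 units ÷ 1151 mL = 0.1129453 units/mL
Rate = 11.7 units/hr ÷ 0.1129453 units/mL = 103.59 mL/hr
Duration = 1151 mL ÷ 103.59 mL/hr = 11.11111 hr

11.1 hours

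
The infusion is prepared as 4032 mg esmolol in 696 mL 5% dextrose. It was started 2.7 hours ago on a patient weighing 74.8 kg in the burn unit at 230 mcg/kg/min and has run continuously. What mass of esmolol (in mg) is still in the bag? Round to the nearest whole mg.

1245 mg

Dose = 230 mcg/kg/min × 74.8 kg = 17204 mcg/min
17204 mcg/min × 60 min/hr = 1032240 mcg/hr
Concentration = 4032 mg ÷ 696 mL = 5.793103 mg/mL = 5793.103 mcg/mL
Rate = 1032240 mcg/hr ÷ 5793.103 mcg/mL = 178.1843 mL/hr
Volume infused = 178.1843 mL/hr × 2.7 hr = 481.0976 mL
Volume remaining = 696 − 481.0976 = 214.9024 mL
Drug remaining = 214.9024 mL × 5793.103 mcg/mL = 1244952 mcg = 1244.952 mg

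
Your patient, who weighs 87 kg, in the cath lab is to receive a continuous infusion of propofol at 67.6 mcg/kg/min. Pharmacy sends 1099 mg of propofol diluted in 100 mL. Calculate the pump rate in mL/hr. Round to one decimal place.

Dose = 67.6 mcg/kg/min × 87 kg = 5881.2 mcg/min
5881.2 mcg/min × 60 min/hr = 352872 mcg/hr
Concentration = 1099 mg ÷ 100 mL = 10.99 mg/mL = 10990 mcg/mL
Rate = 352872 mcg/hr ÷ 10990 mcg/mL = 32.10846 mL/hr

32.1 mL/hr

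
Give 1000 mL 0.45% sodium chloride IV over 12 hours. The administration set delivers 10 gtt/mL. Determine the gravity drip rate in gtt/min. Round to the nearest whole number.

14 gtt/min

1000 mL ÷ (12 hr × 60 = 720 min) = 1.388889 mL/min
1.388889 mL/min × 10 gtt/mL = 13.88889 gtt/min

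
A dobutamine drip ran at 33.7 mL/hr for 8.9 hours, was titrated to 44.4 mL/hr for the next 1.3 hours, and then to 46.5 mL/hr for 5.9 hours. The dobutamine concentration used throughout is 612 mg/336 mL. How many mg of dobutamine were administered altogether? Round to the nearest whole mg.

Concentration = 612 mg ÷ 336 mL = 1.821429 mg/mL
Stage 1: 33.7 mL/hr × 8.9 hr = 299.93 mL → 299.93 mL × 1.821429 mg/mL = 546.3011 mg
Stage 2: 44.4 mL/hr × 1.3 hr = 57.72 mL → 57.72 mL × 1.821429 mg/mL = 105.1329 mg
Stage 3: 46.5 mL/hr × 5.9 hr = 274.35 mL → 274.35 mL × 1.821429 mg/mL = 499.7089 mg
Total = 546.3011 + 105.1329 + 499.7089 = 1151.143 mg

1151 mg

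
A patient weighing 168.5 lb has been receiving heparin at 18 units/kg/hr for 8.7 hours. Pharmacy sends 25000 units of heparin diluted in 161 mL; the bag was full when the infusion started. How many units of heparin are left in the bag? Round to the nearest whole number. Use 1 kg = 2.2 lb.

13006 units

Weight = 168.5 lb ÷ 2.2 lb/kg = 76.59091 kg
Dose = 18 units/kg/hr × 76.59091 kg = 1378.636 units/hr
Concentration = 25000 units ÷ 161 mL = 155.2795 units/mL
Rate = 1378.636 units/hr ÷ 155.2795 units/mL = 8.878418 mL/hr
Volume infused = 8.878418 mL/hr × 8.7 hr = 77.24224 mL
Volume remaining = 161 − 77.24224 = 83.75776 mL
Drug remaining = 83.75776 mL × 155.2795 units/mL = 13005.86 units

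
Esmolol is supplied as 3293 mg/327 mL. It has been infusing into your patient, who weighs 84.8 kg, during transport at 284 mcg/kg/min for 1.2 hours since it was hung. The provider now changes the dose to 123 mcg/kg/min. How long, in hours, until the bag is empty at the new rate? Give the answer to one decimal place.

Initial rate:
Dose = 284 mcg/kg/min × 84.8 kg = 24083.2 mcg/min
24083.2 mcg/min × 60 min/hr = 1444992 mcg/hr
Concentration = 3293 mg ÷ 327 mL = 10.07034 mg/mL = 10070.34 mcg/mL
Rate = 1444992 mcg/hr ÷ 10070.34 mcg/mL = 143.4899 mL/hr
Volume infused so far = 143.4899 mL/hr × 1.2 hr = 172.1879 mL
Volume remaining = 327 − 172.1879 = 154.8121 mL
New rate:
Dose = 123 mcg/kg/min × 84.8 kg = 10430.4 mcg/min
10430.4 mcg/min × 60 min/hr = 625824 mcg/hr
Rate = 625824 mcg/hr ÷ 10070.34 mcg/mL = 62.14529 mL/hr
Time remaining = 154.8121 mL ÷ 62.14529 mL/hr = 2.491131 hr

2.5 hours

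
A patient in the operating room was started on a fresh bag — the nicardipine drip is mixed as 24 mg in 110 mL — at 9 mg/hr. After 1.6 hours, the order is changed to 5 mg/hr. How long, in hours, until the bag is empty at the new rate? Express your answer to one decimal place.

1.9 hours

Initial rate:
Concentration = 24 mg ÷ 110 mL = 0.2181818 mg/mL
Rate = 9 mg/hr ÷ 0.2181818 mg/mL = 41.25 mL/hr
Volume infused so far = 41.25 mL/hr × 1.6 hr = 66 mL
Volume remaining = 110 − 66 = 44 mL
New rate:
Rate = 5 mg/hr ÷ 0.2181818 mg/mL = 22.91667 mL/hr
Time remaining = 44 mL ÷ 22.91667 mL/hr = 1.92 hr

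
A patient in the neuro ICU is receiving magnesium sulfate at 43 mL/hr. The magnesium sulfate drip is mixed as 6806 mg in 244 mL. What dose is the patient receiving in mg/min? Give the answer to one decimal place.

20.0 mg/min

Concentration = 6806 mg ÷ 244 mL = 27.89344 mg/mL
Drug rate = 43 mL/hr × 27.89344 mg/mL = 1199.418 mg/hr
1199.418 mg/hr ÷ 60 min/hr = 19.9903 mg/min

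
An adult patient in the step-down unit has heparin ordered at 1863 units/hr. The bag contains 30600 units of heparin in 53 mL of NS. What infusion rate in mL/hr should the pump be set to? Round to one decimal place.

3.2 mL/hr

Concentration = 30600 units ÷ 53 mL = 577.3585 units/mL
Rate = 1863 units/hr ÷ 577.3585 units/mL = 3.226765 mL/hr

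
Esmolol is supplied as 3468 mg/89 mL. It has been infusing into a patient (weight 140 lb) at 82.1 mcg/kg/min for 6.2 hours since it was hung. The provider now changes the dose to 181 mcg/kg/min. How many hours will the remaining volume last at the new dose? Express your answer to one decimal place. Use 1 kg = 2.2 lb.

2.2 hours

Initial rate:
Weight = 140 lb ÷ 2.2 lb/kg = 63.63636 kg
Dose = 82.1 mcg/kg/min × 63.63636 kg = 5224.545 mcg/min
5224.545 mcg/min × 60 min/hr = 313472.7 mcg/hr
Concentration = 3468 mg ÷ 89 mL = 38.96629 mg/mL = 38966.29 mcg/mL
Rate = 313472.7 mcg/hr ÷ 38966.29 mcg/mL = 8.044715 mL/hr
Volume infused so far = 8.044715 mL/hr × 6.2 hr = 49.87723 mL
Volume remaining = 89 − 49.87723 = 39.12277 mL
New rate:
Dose = 181 mcg/kg/min × 63.63636 kg = 11518.18 mcg/min
11518.18 mcg/min × 60 min/hr = 691090.9 mcg/hr
Rate = 691090.9 mcg/hr ÷ 38966.29 mcg/mL = 17.73561 mL/hr
Time remaining = 39.12277 mL ÷ 17.73561 mL/hr = 2.205888 hr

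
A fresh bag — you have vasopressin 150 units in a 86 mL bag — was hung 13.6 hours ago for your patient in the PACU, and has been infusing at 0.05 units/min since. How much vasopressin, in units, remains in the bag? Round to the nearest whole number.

109 units

0.05 units/min × 60 min/hr = 3 units/hr
Concentration = 150 units ÷ 86 mL = 1.744186 units/mL
Rate = 3 units/hr ÷ 1.744186 units/mL = 1.72 mL/hr
Volume infused = 1.72 mL/hr × 13.6 hr = 23.392 mL
Volume remaining = 86 − 23.392 = 62.608 mL
Drug remaining = 62.608 mL × 1.744186 units/mL = 109.2 units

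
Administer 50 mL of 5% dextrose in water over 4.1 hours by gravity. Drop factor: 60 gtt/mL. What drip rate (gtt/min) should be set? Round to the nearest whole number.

50 mL ÷ (4.1 hr × 60 = 246 min) = 0.203252 mL/min
0.203252 mL/min × 60 gtt/mL = 12.19512 gtt/min

12 gtt/min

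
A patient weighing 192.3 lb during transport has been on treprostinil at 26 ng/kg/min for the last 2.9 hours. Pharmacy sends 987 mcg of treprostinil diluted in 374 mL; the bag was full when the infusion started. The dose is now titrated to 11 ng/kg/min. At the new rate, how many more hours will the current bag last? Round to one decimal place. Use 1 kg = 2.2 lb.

10.3 hours

Initial rate:
Weight = 192.3 lb ÷ 2.2 lb/kg = 87.40909 kg
Dose = 26 ng/kg/min × 87.40909 kg = 2272.636 ng/min
2272.636 ng/min × 60 min/hr = 136358.2 ng/hr
Concentration = 987 mcg ÷ 374 mL = 2.639037 mcg/mL = 2639.037 ng/mL
Rate = 136358.2 ng/hr ÷ 2639.037 ng/mL = 51.66967 mL/hr
Volume infused so far = 51.66967 mL/hr × 2.9 hr = 149.842 mL
Volume remaining = 374 − 149.842 = 224.158 mL
New rate:
Dose = 11 ng/kg/min × 87.40909 kg = 961.5 ng/min
961.5 ng/min × 60 min/hr = 57690 ng/hr
Rate = 57690 ng/hr ÷ 2639.037 ng/mL = 21.86024 mL/hr
Time remaining = 224.158 mL ÷ 21.86024 mL/hr = 10.25414 hr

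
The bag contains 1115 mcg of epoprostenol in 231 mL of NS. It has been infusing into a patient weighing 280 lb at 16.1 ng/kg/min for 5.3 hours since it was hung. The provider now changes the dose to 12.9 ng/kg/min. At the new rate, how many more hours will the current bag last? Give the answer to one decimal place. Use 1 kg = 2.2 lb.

4.7 hours

Initial rate:
Weight = 280 lb ÷ 2.2 lb/kg = 127.2727 kg
Dose = 16.1 ng/kg/min × 127.2727 kg = 2049.091 ng/min
2049.091 ng/min × 60 min/hr = 122945.5 ng/hr
Concentration = 1115 mcg ÷ 231 mL = 4.82684 mcg/mL = 4826.84 ng/mL
Rate = 122945.5 ng/hr ÷ 4826.84 ng/mL = 25.47121 mL/hr
Volume infused so far = 25.47121 mL/hr × 5.3 hr = 134.9974 mL
Volume remaining = 231 − 134.9974 = 96.00258 mL
New rate:
Dose = 12.9 ng/kg/min × 127.2727 kg = 1641.818 ng/min
1641.818 ng/min × 60 min/hr = 98509.09 ng/hr
Rate = 98509.09 ng/hr ÷ 4826.84 ng/mL = 20.40861 mL/hr
Time remaining = 96.00258 mL ÷ 20.40861 mL/hr = 4.704024 hr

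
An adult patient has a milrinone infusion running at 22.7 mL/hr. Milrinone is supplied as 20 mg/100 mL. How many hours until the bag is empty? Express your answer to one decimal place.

Duration = 100 mL ÷ 22.7 mL/hr = 4.405286 hr

4.4 hours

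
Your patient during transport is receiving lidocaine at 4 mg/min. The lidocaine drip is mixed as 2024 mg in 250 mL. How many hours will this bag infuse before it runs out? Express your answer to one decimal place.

4 mg/min × 60 min/hr = 240 mg/hr
Concentration = 2024 mg ÷ 250 mL = 8.096 mg/mL
Rate = 240 mg/hr ÷ 8.096 mg/mL = 29.64427 mL/hr
Duration = 250 mL ÷ 29.64427 mL/hr = 8.433333 hr

8.4 hours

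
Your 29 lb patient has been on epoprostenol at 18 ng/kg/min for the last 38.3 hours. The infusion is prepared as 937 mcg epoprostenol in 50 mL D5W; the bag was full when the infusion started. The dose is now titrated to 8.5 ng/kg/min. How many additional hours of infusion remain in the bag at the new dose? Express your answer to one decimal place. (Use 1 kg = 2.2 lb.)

58.3 hours

Initial rate:
Weight = 29 lb ÷ 2.2 lb/kg = 13.18182 kg
Dose = 18 ng/kg/min × 13.18182 kg = 237.2727 ng/min
237.2727 ng/min × 60 min/hr = 14236.36 ng/hr
Concentration = 937 mcg ÷ 50 mL = 18.74 mcg/mL = 18740 ng/mL
Rate = 14236.36 ng/hr ÷ 18740 ng/mL = 0.7596779 mL/hr
Volume infused so far = 0.7596779 mL/hr × 38.3 hr = 29.09566 mL
Volume remaining = 50 − 29.09566 = 20.90434 mL
New rate:
Dose = 8.5 ng/kg/min × 13.18182 kg = 112.0455 ng/min
112.0455 ng/min × 60 min/hr = 6722.727 ng/hr
Rate = 6722.727 ng/hr ÷ 18740 ng/mL = 0.3587368 mL/hr
Time remaining = 20.90434 mL ÷ 0.3587368 mL/hr = 58.27208 hr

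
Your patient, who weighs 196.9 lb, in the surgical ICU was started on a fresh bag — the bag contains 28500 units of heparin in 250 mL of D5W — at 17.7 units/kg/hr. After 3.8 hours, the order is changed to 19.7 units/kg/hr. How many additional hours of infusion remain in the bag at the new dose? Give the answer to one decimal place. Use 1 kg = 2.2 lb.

Initial rate:
Weight = 196.9 lb ÷ 2.2 lb/kg = 89.5 kg
Dose = 17.7 units/kg/hr × 89.5 kg = 1584.15 units/hr
Concentration = 28500 units ÷ 250 mL = 114 units/mL
Rate = 1584.15 units/hr ÷ 114 units/mL = 13.89605 mL/hr
Volume infused so far = 13.89605 mL/hr × 3.8 hr = 52.805 mL
Volume remaining = 250 − 52.805 = 197.195 mL
New rate:
Dose = 19.7 units/kg/hr × 89.5 kg = 1763.15 units/hr
Rate = 1763.15 units/hr ÷ 114 units/mL = 15.46623 mL/hr
Time remaining = 197.195 mL ÷ 15.46623 mL/hr = 12.75004 hr

12.8 hours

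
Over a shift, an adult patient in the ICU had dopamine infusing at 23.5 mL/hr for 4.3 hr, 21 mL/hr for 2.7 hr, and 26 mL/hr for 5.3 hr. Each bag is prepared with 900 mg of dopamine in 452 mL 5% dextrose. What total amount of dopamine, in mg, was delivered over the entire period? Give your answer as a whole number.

588 mg

Concentration = 900 mg ÷ 452 mL = 1.99115 mg/mL
Stage 1: 23.5 mL/hr × 4.3 hr = 101.05 mL → 101.05 mL × 1.99115 mg/mL = 201.2058 mg
Stage 2: 21 mL/hr × 2.7 hr = 56.7 mL → 56.7 mL × 1.99115 mg/mL = 112.8982 mg
Stage 3: 26 mL/hr × 5.3 hr = 137.8 mL → 137.8 mL × 1.99115 mg/mL = 274.3805 mg
Total = 201.2058 + 112.8982 + 274.3805 = 588.4845 mg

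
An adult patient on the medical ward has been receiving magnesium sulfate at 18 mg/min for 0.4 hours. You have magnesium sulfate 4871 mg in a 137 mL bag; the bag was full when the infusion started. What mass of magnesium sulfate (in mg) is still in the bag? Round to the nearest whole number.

18 mg/min × 60 min/hr = 1080 mg/hr
Concentration = 4871 mg ÷ 137 mL = 35.55474 mg/mL
Rate = 1080 mg/hr ÷ 35.55474 mg/mL = 30.37569 mL/hr
Volume infused = 30.37569 mL/hr × 0.4 hr = 12.15028 mL
Volume remaining = 137 − 12.15028 = 124.8497 mL
Drug remaining = 124.8497 mL × 35.55474 mg/mL = 4439 mg

4439 mg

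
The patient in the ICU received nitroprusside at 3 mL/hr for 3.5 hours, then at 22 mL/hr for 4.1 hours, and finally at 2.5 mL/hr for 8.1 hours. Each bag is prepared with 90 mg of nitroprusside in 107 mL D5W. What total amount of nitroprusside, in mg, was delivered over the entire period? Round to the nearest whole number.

102 mg

Concentration = 90 mg ÷ 107 mL = 0.8411215 mg/mL
Stage 1: 3 mL/hr × 3.5 hr = 10.5 mL → 10.5 mL × 0.8411215 mg/mL = 8.831776 mg
Stage 2: 22 mL/hr × 4.1 hr = 90.2 mL → 90.2 mL × 0.8411215 mg/mL = 75.86916 mg
Stage 3: 2.5 mL/hr × 8.1 hr = 20.25 mL → 20.25 mL × 0.8411215 mg/mL = 17.03271 mg
Total = 8.831776 + 75.86916 + 17.03271 = 101.7336 mg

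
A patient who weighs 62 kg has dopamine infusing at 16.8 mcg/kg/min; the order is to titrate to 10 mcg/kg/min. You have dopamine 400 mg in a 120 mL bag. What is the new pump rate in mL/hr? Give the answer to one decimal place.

Dose = 10 mcg/kg/min × 62 kg = 620 mcg/min
620 mcg/min × 60 min/hr = 37200 mcg/hr
Concentration = 400 mg ÷ 120 mL = 3.333333 mg/mL = 3333.333 mcg/mL
Rate = 37200 mcg/hr ÷ 3333.333 mcg/mL = 11.16 mL/hr

11.2 mL/hr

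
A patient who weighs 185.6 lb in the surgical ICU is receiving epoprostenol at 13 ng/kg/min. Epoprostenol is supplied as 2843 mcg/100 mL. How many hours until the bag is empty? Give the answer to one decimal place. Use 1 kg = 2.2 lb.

Weight = 185.6 lb ÷ 2.2 lb/kg = 84.36364 kg
Dose = 13 ng/kg/min × 84.36364 kg = 1096.727 ng/min
1096.727 ng/min × 60 min/hr = 65803.64 ng/hr
Concentration = 2843 mcg ÷ 100 mL = 28.43 mcg/mL = 28430 ng/mL
Rate = 65803.64 ng/hr ÷ 28430 ng/mL = 2.314584 mL/hr
Duration = 100 mL ÷ 2.314584 mL/hr = 43.2043 hr

43.2 hours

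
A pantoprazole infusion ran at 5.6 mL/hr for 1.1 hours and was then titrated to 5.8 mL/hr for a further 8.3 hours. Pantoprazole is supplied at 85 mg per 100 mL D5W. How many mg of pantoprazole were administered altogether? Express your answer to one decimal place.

46.2 mg

Concentration = 85 mg ÷ 100 mL = 0.85 mg/mL
Stage 1: 5.6 mL/hr × 1.1 hr = 6.16 mL → 6.16 mL × 0.85 mg/mL = 5.236 mg
Stage 2: 5.8 mL/hr × 8.3 hr = 48.14 mL → 48.14 mL × 0.85 mg/mL = 40.919 mg
Total = 5.236 + 40.919 = 46.155 mg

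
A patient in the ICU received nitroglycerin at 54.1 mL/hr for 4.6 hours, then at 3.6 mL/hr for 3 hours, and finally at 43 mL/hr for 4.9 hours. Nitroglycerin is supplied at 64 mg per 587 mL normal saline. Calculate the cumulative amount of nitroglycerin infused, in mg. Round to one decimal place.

51.3 mg

Concentration = 64 mg ÷ 587 mL = 0.109029 mg/mL
Stage 1: 54.1 mL/hr × 4.6 hr = 248.86 mL → 248.86 mL × 0.109029 mg/mL = 27.13295 mg
Stage 2: 3.6 mL/hr × 3 hr = 10.8 mL → 10.8 mL × 0.109029 mg/mL = 1.177513 mg
Stage 3: 43 mL/hr × 4.9 hr = 210.7 mL → 210.7 mL × 0.109029 mg/mL = 22.9724 mg
Total = 27.13295 + 1.177513 + 22.9724 = 51.28286 mg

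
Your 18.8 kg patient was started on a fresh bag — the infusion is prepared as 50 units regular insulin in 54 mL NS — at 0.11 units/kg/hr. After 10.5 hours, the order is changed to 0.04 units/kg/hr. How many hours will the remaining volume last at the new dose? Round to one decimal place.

37.6 hours

Initial rate:
Dose = 0.11 units/kg/hr × 18.8 kg = 2.068 units/hr
Concentration = 50 units ÷ 54 mL = 0.9259259 units/mL
Rate = 2.068 units/hr ÷ 0.9259259 units/mL = 2.23344 mL/hr
Volume infused so far = 2.23344 mL/hr × 10.5 hr = 23.45112 mL
Volume remaining = 54 − 23.45112 = 30.54888 mL
New rate:
Dose = 0.04 units/kg/hr × 18.8 kg = 0.752 units/hr
Rate = 0.752 units/hr ÷ 0.9259259 units/mL = 0.81216 mL/hr
Time remaining = 30.54888 mL ÷ 0.81216 mL/hr = 37.61436 hr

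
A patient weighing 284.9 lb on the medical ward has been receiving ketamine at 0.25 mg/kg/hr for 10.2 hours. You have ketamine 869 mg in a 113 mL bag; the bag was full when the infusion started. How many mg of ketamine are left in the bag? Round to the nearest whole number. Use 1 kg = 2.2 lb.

539 mg

Weight = 284.9 lb ÷ 2.2 lb/kg = 129.5 kg
Dose = 0.25 mg/kg/hr × 129.5 kg = 32.375 mg/hr
Concentration = 869 mg ÷ 113 mL = 7.690265 mg/mL
Rate = 32.375 mg/hr ÷ 7.690265 mg/mL = 4.209868 mL/hr
Volume infused = 4.209868 mL/hr × 10.2 hr = 42.94065 mL
Volume remaining = 113 − 42.94065 = 70.05935 mL
Drug remaining = 70.05935 mL × 7.690265 mg/mL = 538.775 mg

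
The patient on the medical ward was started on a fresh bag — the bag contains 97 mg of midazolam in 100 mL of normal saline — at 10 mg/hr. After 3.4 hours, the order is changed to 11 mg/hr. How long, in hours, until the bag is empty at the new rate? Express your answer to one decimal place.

Initial rate:
Concentration = 97 mg ÷ 100 mL = 0.97 mg/mL
Rate = 10 mg/hr ÷ 0.97 mg/mL = 10.30928 mL/hr
Volume infused so far = 10.30928 mL/hr × 3.4 hr = 35.05155 mL
Volume remaining = 100 − 35.05155 = 64.94845 mL
New rate:
Rate = 11 mg/hr ÷ 0.97 mg/mL = 11.34021 mL/hr
Time remaining = 64.94845 mL ÷ 11.34021 mL/hr = 5.727273 hr

5.7 hours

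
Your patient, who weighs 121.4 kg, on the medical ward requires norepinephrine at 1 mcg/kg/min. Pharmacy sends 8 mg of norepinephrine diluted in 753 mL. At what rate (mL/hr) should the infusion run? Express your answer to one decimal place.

Dose = 1 mcg/kg/min × 121.4 kg = 121.4 mcg/min
121.4 mcg/min × 60 min/hr = 7284 mcg/hr
Concentration = 8 mg ÷ 753 mL = 0.01062417 mg/mL = 10.62417 mcg/mL
Rate = 7284 mcg/hr ÷ 10.62417 mcg/mL = 685.6065 mL/hr

685.6 mL/hr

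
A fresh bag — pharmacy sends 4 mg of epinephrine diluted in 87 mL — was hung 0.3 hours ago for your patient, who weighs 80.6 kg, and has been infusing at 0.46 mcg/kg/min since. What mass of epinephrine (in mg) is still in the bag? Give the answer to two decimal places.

3.33 mg

Dose = 0.46 mcg/kg/min × 80.6 kg = 37.076 mcg/min
37.076 mcg/min × 60 min/hr = 2224.56 mcg/hr
Concentration = 4 mg ÷ 87 mL = 0.04597701 mg/mL = 45.97701 mcg/mL
Rate = 2224.56 mcg/hr ÷ 45.97701 mcg/mL = 48.38418 mL/hr
Volume infused = 48.38418 mL/hr × 0.3 hr = 14.51525 mL
Volume remaining = 87 − 14.51525 = 72.48475 mL
Drug remaining = 72.48475 mL × 45.97701 mcg/mL = 3332.632 mcg = 3.332632 mg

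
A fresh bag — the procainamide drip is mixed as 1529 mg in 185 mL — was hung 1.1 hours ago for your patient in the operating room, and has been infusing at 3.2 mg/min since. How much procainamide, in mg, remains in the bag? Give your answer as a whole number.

1318 mg

3.2 mg/min × 60 min/hr = 192 mg/hr
Concentration = 1529 mg ÷ 185 mL = 8.264865 mg/mL
Rate = 192 mg/hr ÷ 8.264865 mg/mL = 23.23087 mL/hr
Volume infused = 23.23087 mL/hr × 1.1 hr = 25.55396 mL
Volume remaining = 185 − 25.55396 = 159.446 mL
Drug remaining = 159.446 mL × 8.264865 mg/mL = 1317.8 mg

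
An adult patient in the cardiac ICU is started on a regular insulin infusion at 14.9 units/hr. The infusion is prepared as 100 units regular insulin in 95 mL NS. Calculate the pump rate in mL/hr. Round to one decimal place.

Concentration = 100 units ÷ 95 mL = 1.052632 units/mL
Rate = 14.9 units/hr ÷ 1.052632 units/mL = 14.155 mL/hr

14.2 mL/hr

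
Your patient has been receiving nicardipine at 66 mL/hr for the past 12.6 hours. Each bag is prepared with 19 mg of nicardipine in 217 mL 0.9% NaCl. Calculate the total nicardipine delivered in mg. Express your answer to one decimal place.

Concentration = 19 mg ÷ 217 mL = 0.0875576 mg/mL
Drug rate = 66 mL/hr × 0.0875576 mg/mL = 5.778802 mg/hr
Total = 5.778802 mg/hr × 12.6 hr = 72.8129 mg

72.8 mg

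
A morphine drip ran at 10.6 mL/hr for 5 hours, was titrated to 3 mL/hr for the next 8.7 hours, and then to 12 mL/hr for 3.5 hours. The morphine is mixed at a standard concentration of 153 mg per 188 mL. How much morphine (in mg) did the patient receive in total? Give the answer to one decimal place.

Concentration = 153 mg ÷ 188 mL = 0.8138298 mg/mL
Stage 1: 10.6 mL/hr × 5 hr = 53 mL → 53 mL × 0.8138298 mg/mL = 43.13298 mg
Stage 2: 3 mL/hr × 8.7 hr = 26.1 mL → 26.1 mL × 0.8138298 mg/mL = 21.24096 mg
Stage 3: 12 mL/hr × 3.5 hr = 42 mL → 42 mL × 0.8138298 mg/mL = 34.18085 mg
Total = 43.13298 + 21.24096 + 34.18085 = 98.55479 mg

98.6 mg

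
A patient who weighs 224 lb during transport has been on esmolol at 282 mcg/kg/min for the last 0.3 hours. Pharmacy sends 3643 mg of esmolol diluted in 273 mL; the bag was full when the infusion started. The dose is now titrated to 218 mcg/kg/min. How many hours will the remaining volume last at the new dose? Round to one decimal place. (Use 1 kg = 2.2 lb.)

Initial rate:
Weight = 224 lb ÷ 2.2 lb/kg = 101.8182 kg
Dose = 282 mcg/kg/min × 101.8182 kg = 28712.73 mcg/min
28712.73 mcg/min × 60 min/hr = 1722764 mcg/hr
Concentration = 3643 mg ÷ 273 mL = 13.34432 mg/mL = 13344.32 mcg/mL
Rate = 1722764 mcg/hr ÷ 13344.32 mcg/mL = 129.1009 mL/hr
Volume infused so far = 129.1009 mL/hr × 0.3 hr = 38.73026 mL
Volume remaining = 273 − 38.73026 = 234.2697 mL
New rate:
Dose = 218 mcg/kg/min × 101.8182 kg = 22196.36 mcg/min
22196.36 mcg/min × 60 min/hr = 1331782 mcg/hr
Rate = 1331782 mcg/hr ÷ 13344.32 mcg/mL = 99.80138 mL/hr
Time remaining = 234.2697 mL ÷ 99.80138 mL/hr = 2.34736 hr

2.3 hours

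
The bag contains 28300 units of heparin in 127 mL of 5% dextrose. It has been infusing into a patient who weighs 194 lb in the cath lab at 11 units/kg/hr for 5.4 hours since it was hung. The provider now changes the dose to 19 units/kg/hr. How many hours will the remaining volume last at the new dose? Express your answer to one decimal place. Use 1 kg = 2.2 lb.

13.8 hours

Initial rate:
Weight = 194 lb ÷ 2.2 lb/kg = 88.18182 kg
Dose = 11 units/kg/hr × 88.18182 kg = 970 units/hr
Concentration = 28300 units ÷ 127 mL = 222.8346 units/mL
Rate = 970 units/hr ÷ 222.8346 units/mL = 4.353004 mL/hr
Volume infused so far = 4.353004 mL/hr × 5.4 hr = 23.50622 mL
Volume remaining = 127 − 23.50622 = 103.4938 mL
New rate:
Dose = 19 units/kg/hr × 88.18182 kg = 1675.455 units/hr
Rate = 1675.455 units/hr ÷ 222.8346 units/mL = 7.518824 mL/hr
Time remaining = 103.4938 mL ÷ 7.518824 mL/hr = 13.76462 hr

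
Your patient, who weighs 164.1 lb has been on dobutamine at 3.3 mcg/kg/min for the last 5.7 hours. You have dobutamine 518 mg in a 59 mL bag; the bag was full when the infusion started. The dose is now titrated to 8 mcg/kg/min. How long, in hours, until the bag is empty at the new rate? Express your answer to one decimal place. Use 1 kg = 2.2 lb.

Initial rate:
Weight = 164.1 lb ÷ 2.2 lb/kg = 74.59091 kg
Dose = 3.3 mcg/kg/min × 74.59091 kg = 246.15 mcg/min
246.15 mcg/min × 60 min/hr = 14769 mcg/hr
Concentration = 518 mg ÷ 59 mL = 8.779661 mg/mL = 8779.661 mcg/mL
Rate = 14769 mcg/hr ÷ 8779.661 mcg/mL = 1.682183 mL/hr
Volume infused so far = 1.682183 mL/hr × 5.7 hr = 9.588445 mL
Volume remaining = 59 − 9.588445 = 49.41155 mL
New rate:
Dose = 8 mcg/kg/min × 74.59091 kg = 596.7273 mcg/min
596.7273 mcg/min × 60 min/hr = 35803.64 mcg/hr
Rate = 35803.64 mcg/hr ÷ 8779.661 mcg/mL = 4.07802 mL/hr
Time remaining = 49.41155 mL ÷ 4.07802 mL/hr = 12.11655 hr

12.1 hours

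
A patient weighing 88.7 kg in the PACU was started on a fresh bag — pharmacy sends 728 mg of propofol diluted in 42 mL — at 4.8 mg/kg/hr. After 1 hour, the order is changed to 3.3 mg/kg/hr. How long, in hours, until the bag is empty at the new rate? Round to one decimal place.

1.0 hours

Initial rate:
Dose = 4.8 mg/kg/hr × 88.7 kg = 425.76 mg/hr
Concentration = 728 mg ÷ 42 mL = 17.33333 mg/mL
Rate = 425.76 mg/hr ÷ 17.33333 mg/mL = 24.56308 mL/hr
Volume infused so far = 24.56308 mL/hr × 1 hr = 24.56308 mL
Volume remaining = 42 − 24.56308 = 17.43692 mL
New rate:
Dose = 3.3 mg/kg/hr × 88.7 kg = 292.71 mg/hr
Rate = 292.71 mg/hr ÷ 17.33333 mg/mL = 16.88712 mL/hr
Time remaining = 17.43692 mL ÷ 16.88712 mL/hr = 1.032558 hr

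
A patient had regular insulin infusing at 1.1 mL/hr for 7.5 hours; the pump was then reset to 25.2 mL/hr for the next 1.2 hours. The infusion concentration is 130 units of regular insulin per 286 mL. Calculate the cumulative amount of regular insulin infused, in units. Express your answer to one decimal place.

Concentration = 130 units ÷ 286 mL = 0.4545455 units/mL
Stage 1: 1.1 mL/hr × 7.5 hr = 8.25 mL → 8.25 mL × 0.4545455 units/mL = 3.75 units
Stage 2: 25.2 mL/hr × 1.2 hr = 30.24 mL → 30.24 mL × 0.4545455 units/mL = 13.74545 units
Total = 3.75 + 13.74545 = 17.49545 units

17.5 units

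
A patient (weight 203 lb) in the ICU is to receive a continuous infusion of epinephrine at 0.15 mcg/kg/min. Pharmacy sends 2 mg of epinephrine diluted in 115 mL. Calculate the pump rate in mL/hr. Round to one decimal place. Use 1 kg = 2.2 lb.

Weight = 203 lb ÷ 2.2 lb/kg = 92.27273 kg
Dose = 0.15 mcg/kg/min × 92.27273 kg = 13.84091 mcg/min
13.84091 mcg/min × 60 min/hr = 830.4545 mcg/hr
Concentration = 2 mg ÷ 115 mL = 0.0173913 mg/mL = 17.3913 mcg/mL
Rate = 830.4545 mcg/hr ÷ 17.3913 mcg/mL = 47.75114 mL/hr

47.8 mL/hr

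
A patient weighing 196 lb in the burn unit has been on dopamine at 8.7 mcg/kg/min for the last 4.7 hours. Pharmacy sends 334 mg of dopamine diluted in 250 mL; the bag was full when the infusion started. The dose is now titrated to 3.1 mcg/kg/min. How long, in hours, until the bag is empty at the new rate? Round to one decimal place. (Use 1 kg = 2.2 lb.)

Initial rate:
Weight = 196 lb ÷ 2.2 lb/kg = 89.09091 kg
Dose = 8.7 mcg/kg/min × 89.09091 kg = 775.0909 mcg/min
775.0909 mcg/min × 60 min/hr = 46505.45 mcg/hr
Concentration = 334 mg ÷ 250 mL = 1.336 mg/mL = 1336 mcg/mL
Rate = 46505.45 mcg/hr ÷ 1336 mcg/mL = 34.80947 mL/hr
Volume infused so far = 34.80947 mL/hr × 4.7 hr = 163.6045 mL
Volume remaining = 250 − 163.6045 = 86.39548 mL
New rate:
Dose = 3.1 mcg/kg/min × 89.09091 kg = 276.1818 mcg/min
276.1818 mcg/min × 60 min/hr = 16570.91 mcg/hr
Rate = 16570.91 mcg/hr ÷ 1336 mcg/mL = 12.40338 mL/hr
Time remaining = 86.39548 mL ÷ 12.40338 mL/hr = 6.965482 hr

7.0 hours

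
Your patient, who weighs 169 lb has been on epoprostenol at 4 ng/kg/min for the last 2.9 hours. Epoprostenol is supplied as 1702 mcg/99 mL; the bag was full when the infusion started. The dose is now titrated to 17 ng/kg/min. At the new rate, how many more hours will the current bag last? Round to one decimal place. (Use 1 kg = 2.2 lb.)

21.0 hours

Initial rate:
Weight = 169 lb ÷ 2.2 lb/kg = 76.81818 kg
Dose = 4 ng/kg/min × 76.81818 kg = 307.2727 ng/min
307.2727 ng/min × 60 min/hr = 18436.36 ng/hr
Concentration = 1702 mcg ÷ 99 mL = 17.19192 mcg/mL = 17191.92 ng/mL
Rate = 18436.36 ng/hr ÷ 17191.92 ng/mL = 1.072385 mL/hr
Volume infused so far = 1.072385 mL/hr × 2.9 hr = 3.109918 mL
Volume remaining = 99 − 3.109918 = 95.89008 mL
New rate:
Dose = 17 ng/kg/min × 76.81818 kg = 1305.909 ng/min
1305.909 ng/min × 60 min/hr = 78354.55 ng/hr
Rate = 78354.55 ng/hr ÷ 17191.92 ng/mL = 4.557638 mL/hr
Time remaining = 95.89008 mL ÷ 4.557638 mL/hr = 21.03942 hr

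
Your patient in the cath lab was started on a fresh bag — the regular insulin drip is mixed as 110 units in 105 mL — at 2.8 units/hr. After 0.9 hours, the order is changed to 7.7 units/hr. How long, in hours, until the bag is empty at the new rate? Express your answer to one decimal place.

14.0 hours

Initial rate:
Concentration = 110 units ÷ 105 mL = 1.047619 units/mL
Rate = 2.8 units/hr ÷ 1.047619 units/mL = 2.672727 mL/hr
Volume infused so far = 2.672727 mL/hr × 0.9 hr = 2.405455 mL
Volume remaining = 105 − 2.405455 = 102.5945 mL
New rate:
Rate = 7.7 units/hr ÷ 1.047619 units/mL = 7.35 mL/hr
Time remaining = 102.5945 mL ÷ 7.35 mL/hr = 13.95844 hr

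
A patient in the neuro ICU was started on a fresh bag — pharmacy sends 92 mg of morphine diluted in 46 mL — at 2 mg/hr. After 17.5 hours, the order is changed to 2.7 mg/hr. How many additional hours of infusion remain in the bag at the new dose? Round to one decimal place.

21.1 hours

Initial rate:
Concentration = 92 mg ÷ 46 mL = 2 mg/mL
Rate = 2 mg/hr ÷ 2 mg/mL = 1 mL/hr
Volume infused so far = 1 mL/hr × 17.5 hr = 17.5 mL
Volume remaining = 46 − 17.5 = 28.5 mL
New rate:
Rate = 2.7 mg/hr ÷ 2 mg/mL = 1.35 mL/hr
Time remaining = 28.5 mL ÷ 1.35 mL/hr = 21.11111 hr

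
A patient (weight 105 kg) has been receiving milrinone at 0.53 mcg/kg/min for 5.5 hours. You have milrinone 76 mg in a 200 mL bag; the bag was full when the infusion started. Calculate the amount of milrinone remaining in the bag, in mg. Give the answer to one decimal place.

57.6 mg

Dose = 0.53 mcg/kg/min × 105 kg = 55.65 mcg/min
55.65 mcg/min × 60 min/hr = 3339 mcg/hr
Concentration = 76 mg ÷ 200 mL = 0.38 mg/mL = 380 mcg/mL
Rate = 3339 mcg/hr ÷ 380 mcg/mL = 8.786842 mL/hr
Volume infused = 8.786842 mL/hr × 5.5 hr = 48.32763 mL
Volume remaining = 200 − 48.32763 = 151.6724 mL
Drug remaining = 151.6724 mL × 380 mcg/mL = 57635.5 mcg = 57.6355 mg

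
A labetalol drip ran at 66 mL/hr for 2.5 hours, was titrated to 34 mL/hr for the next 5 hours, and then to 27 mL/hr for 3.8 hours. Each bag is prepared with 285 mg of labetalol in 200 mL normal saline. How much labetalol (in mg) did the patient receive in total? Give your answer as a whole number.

624 mg

Concentration = 285 mg ÷ 200 mL = 1.425 mg/mL
Stage 1: 66 mL/hr × 2.5 hr = 165 mL → 165 mL × 1.425 mg/mL = 235.125 mg
Stage 2: 34 mL/hr × 5 hr = 170 mL → 170 mL × 1.425 mg/mL = 242.25 mg
Stage 3: 27 mL/hr × 3.8 hr = 102.6 mL → 102.6 mL × 1.425 mg/mL = 146.205 mg
Total = 235.125 + 242.25 + 146.205 = 623.58 mg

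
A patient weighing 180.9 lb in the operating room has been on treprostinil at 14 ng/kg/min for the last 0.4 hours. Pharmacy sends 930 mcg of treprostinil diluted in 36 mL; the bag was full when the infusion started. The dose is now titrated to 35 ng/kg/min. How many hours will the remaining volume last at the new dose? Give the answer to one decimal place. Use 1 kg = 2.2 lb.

Initial rate:
Weight = 180.9 lb ÷ 2.2 lb/kg = 82.22727 kg
Dose = 14 ng/kg/min × 82.22727 kg = 1151.182 ng/min
1151.182 ng/min × 60 min/hr = 69070.91 ng/hr
Concentration = 930 mcg ÷ 36 mL = 25.83333 mcg/mL = 25833.33 ng/mL
Rate = 69070.91 ng/hr ÷ 25833.33 ng/mL = 2.673713 mL/hr
Volume infused so far = 2.673713 mL/hr × 0.4 hr = 1.069485 mL
Volume remaining = 36 − 1.069485 = 34.93051 mL
New rate:
Dose = 35 ng/kg/min × 82.22727 kg = 2877.955 ng/min
2877.955 ng/min × 60 min/hr = 172677.3 ng/hr
Rate = 172677.3 ng/hr ÷ 25833.33 ng/mL = 6.684282 mL/hr
Time remaining = 34.93051 mL ÷ 6.684282 mL/hr = 5.22577 hr

5.2 hours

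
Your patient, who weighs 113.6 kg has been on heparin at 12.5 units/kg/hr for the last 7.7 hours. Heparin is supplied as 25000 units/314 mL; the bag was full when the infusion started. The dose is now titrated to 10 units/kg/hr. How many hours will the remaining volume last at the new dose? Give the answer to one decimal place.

12.4 hours

Initial rate:
Dose = 12.5 units/kg/hr × 113.6 kg = 1420 units/hr
Concentration = 25000 units ÷ 314 mL = 79.61783 units/mL
Rate = 1420 units/hr ÷ 79.61783 units/mL = 17.8352 mL/hr
Volume infused so far = 17.8352 mL/hr × 7.7 hr = 137.331 mL
Volume remaining = 314 − 137.331 = 176.669 mL
New rate:
Dose = 10 units/kg/hr × 113.6 kg = 1136 units/hr
Rate = 1136 units/hr ÷ 79.61783 units/mL = 14.26816 mL/hr
Time remaining = 176.669 mL ÷ 14.26816 mL/hr = 12.38204 hr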